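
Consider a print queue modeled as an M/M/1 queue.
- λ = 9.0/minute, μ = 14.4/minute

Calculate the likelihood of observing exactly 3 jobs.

ρ = λ/μ = 9.0/14.4 = 0.6250
P(n) = (1-ρ)ρⁿ
P(3) = (1-0.6250) × 0.6250^3
P(3) = 0.37500 × 0.24414
P(3) = 0.09155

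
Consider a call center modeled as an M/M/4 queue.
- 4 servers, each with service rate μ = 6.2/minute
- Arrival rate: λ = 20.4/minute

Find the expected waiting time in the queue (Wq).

Traffic intensity: ρ = λ/(cμ) = 20.4/(4×6.2) = 0.8226
Since ρ = 0.8226 < 1, system is stable.
Offered load a = λ/μ = cρ = 20.4/6.2 = 3.2903
P₀ = [ Σₙ₌₀^3 aⁿ/n! + a^4/(4!(1-ρ)) ]⁻¹
Σ = a^0/0! + a^1/1! + a^2/2! + a^3/3! = 1.0000 + 3.2903 + 5.4131 + 5.9370 = 15.6404
a^4/(4!(1-ρ)) = 117.2071/(24 × 0.1774194) = 27.5259
P₀ = 1/(15.6404 + 27.5259) = 0.02317
Lq = P₀·a^4·ρ / (4!(1-ρ)²) = 0.0231662 × 117.2071 × 0.822581 / (24 × 0.0314776) = 2.9565
Wq = Lq/λ = 2.9565/20.4 = 0.1449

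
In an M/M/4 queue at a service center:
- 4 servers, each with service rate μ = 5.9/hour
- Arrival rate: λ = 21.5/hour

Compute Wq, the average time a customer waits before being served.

Traffic intensity: ρ = λ/(cμ) = 21.5/(4×5.9) = 0.9110
Since ρ = 0.9110 < 1, system is stable.
Offered load a = λ/μ = cρ = 21.5/5.9 = 3.6441
P₀ = [ Σₙ₌₀^3 aⁿ/n! + a^4/(4!(1-ρ)) ]⁻¹
Σ = a^0/0! + a^1/1! + a^2/2! + a^3/3! = 1.0000 + 3.6441 + 6.6396 + 8.0651 = 19.3488
a^4/(4!(1-ρ)) = 176.3380/(24 × 0.0889831) = 82.5709
P₀ = 1/(19.3488 + 82.5709) = 0.009812
Lq = P₀·a^4·ρ / (4!(1-ρ)²) = 0.00981165 × 176.3380 × 0.911017 / (24 × 0.00791798) = 8.2945
Wq = Lq/λ = 8.2945/21.5 = 0.3858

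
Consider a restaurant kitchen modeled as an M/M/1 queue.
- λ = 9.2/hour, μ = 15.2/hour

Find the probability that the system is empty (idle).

ρ = λ/μ = 9.2/15.2 = 0.6053
P(0) = 1 - ρ = 1 - 0.6053 = 0.3947
The server is idle 39.47% of the time.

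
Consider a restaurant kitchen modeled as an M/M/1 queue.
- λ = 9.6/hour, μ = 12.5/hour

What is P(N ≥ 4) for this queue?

ρ = λ/μ = 9.6/12.5 = 0.7680
P(N ≥ n) = ρⁿ
P(N ≥ 4) = 0.7680^4
P(N ≥ 4) = 0.3479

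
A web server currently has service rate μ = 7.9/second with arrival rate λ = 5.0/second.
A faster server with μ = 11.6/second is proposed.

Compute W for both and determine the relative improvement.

System 1: ρ₁ = 5.0/7.9 = 0.6329, W₁ = 1/(7.9-5.0) = 0.3448
System 2: ρ₂ = 5.0/11.6 = 0.4310, W₂ = 1/(11.6-5.0) = 0.1515
Improvement: (W₁-W₂)/W₁ = (0.3448-0.1515)/0.3448 = 56.06%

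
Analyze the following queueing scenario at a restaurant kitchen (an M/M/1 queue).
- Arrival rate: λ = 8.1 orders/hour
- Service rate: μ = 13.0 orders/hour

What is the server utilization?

Server utilization: ρ = λ/μ
ρ = 8.1/13.0 = 0.6231
The server is busy 62.31% of the time.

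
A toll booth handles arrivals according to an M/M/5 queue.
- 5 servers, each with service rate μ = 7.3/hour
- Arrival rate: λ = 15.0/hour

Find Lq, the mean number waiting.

Traffic intensity: ρ = λ/(cμ) = 15.0/(5×7.3) = 0.4110
Since ρ = 0.4110 < 1, system is stable.
Offered load a = λ/μ = cρ = 15.0/7.3 = 2.0548
P₀ = [ Σₙ₌₀^4 aⁿ/n! + a^5/(5!(1-ρ)) ]⁻¹
Σ = a^0/0! + a^1/1! + a^2/2! + a^3/3! + a^4/4! = 1.00000 + 2.05479 + 2.11109 + 1.44595 + 0.742784 = 7.3546
a^5/(5!(1-ρ)) = 36.6304/(120 × 0.58904) = 0.5182
P₀ = 1/(7.3546 + 0.5182) = 0.1270
Lq = P₀·a^5·ρ / (5!(1-ρ)²) = 0.1270 × 36.6304 × 0.4110 / (120 × 0.3470) = 0.04592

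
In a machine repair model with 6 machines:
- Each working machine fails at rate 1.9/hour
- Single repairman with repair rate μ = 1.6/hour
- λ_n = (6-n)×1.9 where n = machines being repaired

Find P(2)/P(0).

P(2)/P(0) = ∏_{i=0}^{2-1} λ_i/μ_{i+1}
= (6-0)×1.9/1.6 × (6-1)×1.9/1.6
= 42.3047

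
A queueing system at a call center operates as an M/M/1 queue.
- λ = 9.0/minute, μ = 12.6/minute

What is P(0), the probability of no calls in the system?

ρ = λ/μ = 9.0/12.6 = 0.7143
P(0) = 1 - ρ = 1 - 0.7143 = 0.2857
The server is idle 28.57% of the time.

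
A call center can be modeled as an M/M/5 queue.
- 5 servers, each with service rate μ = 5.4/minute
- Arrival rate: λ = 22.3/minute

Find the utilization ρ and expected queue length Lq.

Traffic intensity: ρ = λ/(cμ) = 22.3/(5×5.4) = 0.8259
Since ρ = 0.8259 < 1, system is stable.
Offered load a = λ/μ = cρ = 22.3/5.4 = 4.1296
P₀ = [ Σₙ₌₀^4 aⁿ/n! + a^5/(5!(1-ρ)) ]⁻¹
Σ = a^0/0! + a^1/1! + a^2/2! + a^3/3! + a^4/4! = 1.0000 + 4.1296 + 8.5269 + 11.7377 + 12.1181 = 37.5123
a^5/(5!(1-ρ)) = 1201.0346/(120 × 0.1740741) = 57.4963
P₀ = 1/(37.5123 + 57.4963) = 0.01053
Lq = P₀·a^5·ρ / (5!(1-ρ)²) = 0.0105254 × 1201.0346 × 0.825926 / (120 × 0.0303018) = 2.8713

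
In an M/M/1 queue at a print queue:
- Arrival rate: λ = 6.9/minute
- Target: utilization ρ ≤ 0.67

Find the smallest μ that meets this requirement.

ρ = λ/μ, so μ = λ/ρ
μ ≥ 6.9/0.67 = 10.2985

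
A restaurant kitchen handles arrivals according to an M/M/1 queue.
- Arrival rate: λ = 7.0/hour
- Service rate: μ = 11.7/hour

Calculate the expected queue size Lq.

ρ = λ/μ = 7.0/11.7 = 0.5983
For M/M/1: Lq = λ²/(μ(μ-λ))
Lq = 49.00/(11.7 × 4.70)
Lq = 0.8911 orders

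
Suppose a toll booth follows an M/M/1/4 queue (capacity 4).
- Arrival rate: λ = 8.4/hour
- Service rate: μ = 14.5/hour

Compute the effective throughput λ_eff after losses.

ρ = λ/μ = 8.4/14.5 = 0.5793
P₀ = (1-ρ)/(1-ρ^(K+1)) = (1-0.5793)/(1-0.5793^5) = 0.42070/0.93476 = 0.4501
P_K = P₀×ρ^K = 0.45006 × 0.5793^4 = 0.45006 × 0.11262 = 0.05069
λ_eff = λ(1-P_K) = 8.4 × (1 - 0.05069) = 8.4 × 0.94931 = 7.9742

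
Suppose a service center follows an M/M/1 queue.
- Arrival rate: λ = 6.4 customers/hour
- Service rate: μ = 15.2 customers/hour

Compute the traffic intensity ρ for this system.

Server utilization: ρ = λ/μ
ρ = 6.4/15.2 = 0.4211
The server is busy 42.11% of the time.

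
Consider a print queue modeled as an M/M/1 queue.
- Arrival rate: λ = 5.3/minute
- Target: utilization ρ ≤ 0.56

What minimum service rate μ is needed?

ρ = λ/μ, so μ = λ/ρ
μ ≥ 5.3/0.56 = 9.4643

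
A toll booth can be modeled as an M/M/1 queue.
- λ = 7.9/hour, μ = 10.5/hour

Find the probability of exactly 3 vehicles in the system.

ρ = λ/μ = 7.9/10.5 = 0.7524
P(n) = (1-ρ)ρⁿ
P(3) = (1-0.7524) × 0.7524^3
P(3) = 0.2476 × 0.4259
P(3) = 0.1055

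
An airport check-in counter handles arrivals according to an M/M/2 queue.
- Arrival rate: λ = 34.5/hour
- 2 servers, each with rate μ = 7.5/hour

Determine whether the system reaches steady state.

Stability requires ρ = λ/(cμ) < 1
ρ = 34.5/(2 × 7.5) = 34.5/15.00 = 2.3000
Since 2.3000 ≥ 1, the system is UNSTABLE.
Need c > λ/μ = 34.5/7.5 = 4.60.
Minimum servers needed: c = 5.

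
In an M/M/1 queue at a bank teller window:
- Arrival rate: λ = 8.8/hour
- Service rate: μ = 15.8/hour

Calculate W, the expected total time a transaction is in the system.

First, compute utilization: ρ = λ/μ = 8.8/15.8 = 0.5570
For M/M/1: W = 1/(μ-λ)
W = 1/(15.8-8.8) = 1/7.00
W = 0.1429 hours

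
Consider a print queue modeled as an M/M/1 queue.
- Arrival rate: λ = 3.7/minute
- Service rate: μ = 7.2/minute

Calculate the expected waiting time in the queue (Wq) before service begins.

First, compute utilization: ρ = λ/μ = 3.7/7.2 = 0.5139
For M/M/1: Wq = λ/(μ(μ-λ))
Wq = 3.7/(7.2 × (7.2-3.7))
Wq = 3.7/(7.2 × 3.50)
Wq = 0.1468 minutes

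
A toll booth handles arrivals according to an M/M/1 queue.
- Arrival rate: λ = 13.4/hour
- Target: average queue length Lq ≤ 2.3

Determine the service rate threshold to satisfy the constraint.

For M/M/1: Lq = λ²/(μ(μ-λ))
Need Lq ≤ 2.3, i.e. μ(μ-λ) ≥ λ²/2.3
μ² - 13.4μ - 179.56/2.3 ≥ 0  →  μ² - 13.4μ - 78.06957 ≥ 0
Quadratic formula (positive root): μ = [λ + √(λ² + 4×78.06957)]/2
Discriminant: 179.56 + 4×78.06957 = 491.8383, √491.8383 = 22.1774
μ ≥ (13.4 + 22.1774)/2 = 17.7887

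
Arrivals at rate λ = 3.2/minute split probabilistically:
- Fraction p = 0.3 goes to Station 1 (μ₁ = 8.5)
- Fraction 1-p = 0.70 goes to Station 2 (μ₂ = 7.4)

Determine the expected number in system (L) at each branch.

Effective rates: λ₁ = 3.2×0.3 = 0.96, λ₂ = 3.2×0.70 = 2.24
Station 1: ρ₁ = 0.96/8.5 = 0.1129, L₁ = ρ₁/(1-ρ₁) = 0.1129/(1-0.1129) = 0.1273
Station 2: ρ₂ = 2.24/7.4 = 0.3027, L₂ = ρ₂/(1-ρ₂) = 0.3027/(1-0.3027) = 0.4341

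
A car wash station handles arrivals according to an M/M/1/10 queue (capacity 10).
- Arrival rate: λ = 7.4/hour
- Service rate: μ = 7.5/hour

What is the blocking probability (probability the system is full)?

ρ = λ/μ = 7.4/7.5 = 0.986667
P₀ = (1-ρ)/(1-ρ^(K+1)) = (1-0.986667)/(1-0.986667^11) = 0.013333/0.13727 = 0.09713
P_K = P₀×ρ^K = 0.09713 × 0.986667^10 = 0.09713 × 0.8744 = 0.08493
Blocking probability = 8.49%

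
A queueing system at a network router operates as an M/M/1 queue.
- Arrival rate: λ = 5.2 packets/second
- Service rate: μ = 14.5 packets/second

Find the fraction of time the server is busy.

Server utilization: ρ = λ/μ
ρ = 5.2/14.5 = 0.3586
The server is busy 35.86% of the time.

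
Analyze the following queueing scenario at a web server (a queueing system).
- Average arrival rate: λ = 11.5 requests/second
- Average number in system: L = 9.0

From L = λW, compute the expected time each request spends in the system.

Little's Law: L = λW, so W = L/λ
W = 9.0/11.5 = 0.7826 seconds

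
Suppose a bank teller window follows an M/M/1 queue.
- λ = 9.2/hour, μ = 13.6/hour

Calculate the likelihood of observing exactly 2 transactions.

ρ = λ/μ = 9.2/13.6 = 0.6765
P(n) = (1-ρ)ρⁿ
P(2) = (1-0.6765) × 0.6765^2
P(2) = 0.3235 × 0.4577
P(2) = 0.1481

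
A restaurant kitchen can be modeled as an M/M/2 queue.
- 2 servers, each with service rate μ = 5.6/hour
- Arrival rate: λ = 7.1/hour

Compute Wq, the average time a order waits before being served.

Traffic intensity: ρ = λ/(cμ) = 7.1/(2×5.6) = 0.6339
Since ρ = 0.6339 < 1, system is stable.
Offered load a = λ/μ = cρ = 7.1/5.6 = 1.2679
P₀ = [ Σₙ₌₀^1 aⁿ/n! + a^2/(2!(1-ρ)) ]⁻¹
Σ = a^0/0! + a^1/1! = 1.0000 + 1.2679 = 2.2679
a^2/(2!(1-ρ)) = 1.6075/(2 × 0.36607) = 2.1956
P₀ = 1/(2.2679 + 2.1956) = 0.2240
Lq = P₀·a^2·ρ / (2!(1-ρ)²) = 0.22404 × 1.6075 × 0.63393 / (2 × 0.13401) = 0.8518
Wq = Lq/λ = 0.8518/7.1 = 0.1200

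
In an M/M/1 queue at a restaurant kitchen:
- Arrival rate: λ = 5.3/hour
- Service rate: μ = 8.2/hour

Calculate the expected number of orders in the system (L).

ρ = λ/μ = 5.3/8.2 = 0.6463
For M/M/1: L = λ/(μ-λ)
L = 5.3/(8.2-5.3) = 5.3/2.90
L = 1.8276 orders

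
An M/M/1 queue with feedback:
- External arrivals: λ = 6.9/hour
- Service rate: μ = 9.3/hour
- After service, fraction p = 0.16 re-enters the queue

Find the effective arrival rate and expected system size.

Effective arrival rate: λ_eff = λ/(1-p) = 6.9/(1-0.16) = 6.9/0.84 = 8.21429
ρ = λ_eff/μ = 8.21429/9.3 = 0.883257
L = ρ/(1-ρ) = 0.883257/(1-0.883257) = 7.5658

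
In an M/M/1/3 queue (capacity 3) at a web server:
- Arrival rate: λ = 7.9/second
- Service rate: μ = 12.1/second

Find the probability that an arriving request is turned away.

ρ = λ/μ = 7.9/12.1 = 0.65289
P₀ = (1-ρ)/(1-ρ^(K+1)) = (1-0.65289)/(1-0.65289^4) = 0.3471/0.8183 = 0.4242
P_K = P₀×ρ^K = 0.4242 × 0.65289^3 = 0.4242 × 0.2783 = 0.1181
Blocking probability = 11.81%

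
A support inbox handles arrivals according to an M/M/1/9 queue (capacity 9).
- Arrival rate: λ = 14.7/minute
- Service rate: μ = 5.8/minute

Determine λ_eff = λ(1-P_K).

ρ = λ/μ = 14.7/5.8 = 2.5345
P₀ = (1-ρ)/(1-ρ^(K+1)) = (1-2.5345)/(1-2.5345^10) = -1.5345/-10936.6231 = 0.0001403
P_K = P₀×ρ^K = 0.0001403 × 2.5345^9 = 0.0001403 × 4315.4954 = 0.6055
λ_eff = λ(1-P_K) = 14.7 × (1 - 0.605498) = 14.7 × 0.3945 = 5.7992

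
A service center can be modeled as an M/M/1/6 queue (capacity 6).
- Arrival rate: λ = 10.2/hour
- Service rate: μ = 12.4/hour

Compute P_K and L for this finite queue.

ρ = λ/μ = 10.2/12.4 = 0.82258
P₀ = (1-ρ)/(1-ρ^(K+1)) = (1-0.82258)/(1-0.82258^7) = 0.1774/0.7452 = 0.2381
P_K = P₀×ρ^K = 0.2381 × 0.82258^6 = 0.2381 × 0.3098 = 0.07376
Blocking probability P_6 = 0.07376 (7.38%)
L = ρ[1 - (K+1)ρ^K + Kρ^(K+1)] / [(1-ρ)(1-ρ^(K+1))]
L = 0.82258 × (1 - 7×0.309791 + 6×0.254828) / ((1 - 0.82258) × (1 - 0.254828)) = 2.2425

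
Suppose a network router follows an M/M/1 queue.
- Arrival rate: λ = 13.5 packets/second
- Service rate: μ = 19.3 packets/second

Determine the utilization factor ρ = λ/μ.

Server utilization: ρ = λ/μ
ρ = 13.5/19.3 = 0.6995
The server is busy 69.95% of the time.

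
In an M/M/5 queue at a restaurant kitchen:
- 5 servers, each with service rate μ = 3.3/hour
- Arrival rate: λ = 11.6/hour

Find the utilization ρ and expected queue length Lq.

Traffic intensity: ρ = λ/(cμ) = 11.6/(5×3.3) = 0.7030
Since ρ = 0.7030 < 1, system is stable.
Offered load a = λ/μ = cρ = 11.6/3.3 = 3.5152
P₀ = [ Σₙ₌₀^4 aⁿ/n! + a^5/(5!(1-ρ)) ]⁻¹
Σ = a^0/0! + a^1/1! + a^2/2! + a^3/3! + a^4/4! = 1.0000 + 3.5152 + 6.1781 + 7.2390 + 6.3616 = 24.2939
a^5/(5!(1-ρ)) = 536.6860/(120 × 0.29697) = 15.0601
P₀ = 1/(24.2939 + 15.0601) = 0.02541
Lq = P₀·a^5·ρ / (5!(1-ρ)²) = 0.02541 × 536.6860 × 0.7030 / (120 × 0.08819) = 0.9059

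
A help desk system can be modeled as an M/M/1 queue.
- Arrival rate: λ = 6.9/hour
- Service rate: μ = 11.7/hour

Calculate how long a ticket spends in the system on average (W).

First, compute utilization: ρ = λ/μ = 6.9/11.7 = 0.5897
For M/M/1: W = 1/(μ-λ)
W = 1/(11.7-6.9) = 1/4.80
W = 0.2083 hours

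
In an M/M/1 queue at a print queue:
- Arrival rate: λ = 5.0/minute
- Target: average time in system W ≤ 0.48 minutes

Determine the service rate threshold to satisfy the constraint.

For M/M/1: W = 1/(μ-λ)
Need W ≤ 0.48, so 1/(μ-λ) ≤ 0.48
μ - λ ≥ 1/0.48 = 2.0833
μ ≥ 5.0 + 2.0833 = 7.0833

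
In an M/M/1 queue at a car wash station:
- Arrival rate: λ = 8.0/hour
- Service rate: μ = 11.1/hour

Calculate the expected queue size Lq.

ρ = λ/μ = 8.0/11.1 = 0.7207
For M/M/1: Lq = λ²/(μ(μ-λ))
Lq = 64.00/(11.1 × 3.10)
Lq = 1.8599 cars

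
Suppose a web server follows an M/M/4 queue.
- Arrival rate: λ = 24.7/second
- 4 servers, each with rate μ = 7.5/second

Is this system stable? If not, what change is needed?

Stability requires ρ = λ/(cμ) < 1
ρ = 24.7/(4 × 7.5) = 24.7/30.00 = 0.8233
Since 0.8233 < 1, the system is STABLE.
The servers are busy 82.33% of the time.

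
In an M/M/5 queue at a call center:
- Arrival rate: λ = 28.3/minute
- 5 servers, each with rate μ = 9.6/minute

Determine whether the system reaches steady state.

Stability requires ρ = λ/(cμ) < 1
ρ = 28.3/(5 × 9.6) = 28.3/48.00 = 0.5896
Since 0.5896 < 1, the system is STABLE.
The servers are busy 58.96% of the time.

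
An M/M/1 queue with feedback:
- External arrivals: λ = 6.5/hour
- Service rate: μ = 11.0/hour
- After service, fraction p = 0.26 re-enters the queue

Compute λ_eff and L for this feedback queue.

Effective arrival rate: λ_eff = λ/(1-p) = 6.5/(1-0.26) = 6.5/0.74 = 8.783784
ρ = λ_eff/μ = 8.783784/11.0 = 0.798526
L = ρ/(1-ρ) = 0.798526/(1-0.798526) = 3.9634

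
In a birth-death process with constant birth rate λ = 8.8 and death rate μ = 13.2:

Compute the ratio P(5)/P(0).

For constant rates: P(n)/P(0) = (λ/μ)^n
P(5)/P(0) = (8.8/13.2)^5 = 0.6667^5 = 0.1317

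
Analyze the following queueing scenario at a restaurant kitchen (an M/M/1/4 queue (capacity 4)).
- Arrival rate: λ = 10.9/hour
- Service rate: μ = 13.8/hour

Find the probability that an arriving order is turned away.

ρ = λ/μ = 10.9/13.8 = 0.78986
P₀ = (1-ρ)/(1-ρ^(K+1)) = (1-0.78986)/(1-0.78986^5) = 0.21014/0.69257 = 0.3034
P_K = P₀×ρ^K = 0.3034 × 0.78986^4 = 0.3034 × 0.3892 = 0.1181
Blocking probability = 11.81%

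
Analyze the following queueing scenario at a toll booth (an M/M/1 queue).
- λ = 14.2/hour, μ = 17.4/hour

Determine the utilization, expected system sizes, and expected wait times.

Step 1: ρ = λ/μ = 14.2/17.4 = 0.8161
Step 2: L = λ/(μ-λ) = 14.2/3.20 = 4.4375
Step 3: Lq = λ²/(μ(μ-λ)) = 201.64/(17.4×3.20) = 3.6214
Step 4: W = 1/(μ-λ) = 1/3.20 = 0.3125
Step 5: Wq = λ/(μ(μ-λ)) = 14.2/(17.4×3.20) = 0.2550
Step 6: P(0) = 1-ρ = 0.1839
Verify: L = λW = 14.2×0.3125 = 4.4375 ✔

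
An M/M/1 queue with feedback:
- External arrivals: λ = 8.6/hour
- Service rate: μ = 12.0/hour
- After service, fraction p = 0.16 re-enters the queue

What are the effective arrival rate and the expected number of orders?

Effective arrival rate: λ_eff = λ/(1-p) = 8.6/(1-0.16) = 8.6/0.84 = 10.2381
ρ = λ_eff/μ = 10.2381/12.0 = 0.853175
L = ρ/(1-ρ) = 0.853175/(1-0.853175) = 5.8108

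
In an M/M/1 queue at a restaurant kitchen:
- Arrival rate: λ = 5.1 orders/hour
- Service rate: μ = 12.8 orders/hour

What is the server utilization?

Server utilization: ρ = λ/μ
ρ = 5.1/12.8 = 0.3984
The server is busy 39.84% of the time.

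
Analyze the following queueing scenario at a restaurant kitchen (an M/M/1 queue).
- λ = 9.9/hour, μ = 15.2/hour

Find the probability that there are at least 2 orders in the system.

ρ = λ/μ = 9.9/15.2 = 0.6513
P(N ≥ n) = ρⁿ
P(N ≥ 2) = 0.6513^2
P(N ≥ 2) = 0.4242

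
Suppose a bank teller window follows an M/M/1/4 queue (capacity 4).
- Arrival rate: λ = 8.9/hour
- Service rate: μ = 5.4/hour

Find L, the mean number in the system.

ρ = λ/μ = 8.9/5.4 = 1.64815
P₀ = (1-ρ)/(1-ρ^(K+1)) = (1-1.64815)/(1-1.64815^5) = -0.64815/-11.1614 = 0.05807
P_K = P₀×ρ^K = 0.05807 × 1.64815^4 = 0.05807 × 7.3788 = 0.4285
L = ρ[1 - (K+1)ρ^K + Kρ^(K+1)] / [(1-ρ)(1-ρ^(K+1))]
L = 1.64815 × (1 - 5×7.3788 + 4×12.1614) / ((1 - 1.64815) × (1 - 12.1614)) = 2.9051 transactions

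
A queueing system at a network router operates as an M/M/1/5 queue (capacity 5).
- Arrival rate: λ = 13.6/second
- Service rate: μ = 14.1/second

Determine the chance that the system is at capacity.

ρ = λ/μ = 13.6/14.1 = 0.96454
P₀ = (1-ρ)/(1-ρ^(K+1)) = (1-0.96454)/(1-0.96454^6) = 0.035460/0.19477 = 0.1821
P_K = P₀×ρ^K = 0.1821 × 0.96454^5 = 0.1821 × 0.8348 = 0.1520
Blocking probability = 15.20%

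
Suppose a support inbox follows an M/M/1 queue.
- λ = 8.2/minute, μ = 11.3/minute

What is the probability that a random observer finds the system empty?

ρ = λ/μ = 8.2/11.3 = 0.7257
P(0) = 1 - ρ = 1 - 0.7257 = 0.2743
The server is idle 27.43% of the time.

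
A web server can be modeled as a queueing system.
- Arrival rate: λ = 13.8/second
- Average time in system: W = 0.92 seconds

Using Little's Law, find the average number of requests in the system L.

Little's Law: L = λW
L = 13.8 × 0.92 = 12.6960 requests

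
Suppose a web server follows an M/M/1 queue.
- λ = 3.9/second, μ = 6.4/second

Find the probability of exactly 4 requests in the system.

ρ = λ/μ = 3.9/6.4 = 0.609375
P(n) = (1-ρ)ρⁿ
P(4) = (1-0.609375) × 0.609375^4
P(4) = 0.3906 × 0.1379
P(4) = 0.05386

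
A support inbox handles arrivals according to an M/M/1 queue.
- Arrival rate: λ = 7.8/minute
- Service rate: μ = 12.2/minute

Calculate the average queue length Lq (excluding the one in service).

ρ = λ/μ = 7.8/12.2 = 0.6393
For M/M/1: Lq = λ²/(μ(μ-λ))
Lq = 60.84/(12.2 × 4.40)
Lq = 1.1334 emails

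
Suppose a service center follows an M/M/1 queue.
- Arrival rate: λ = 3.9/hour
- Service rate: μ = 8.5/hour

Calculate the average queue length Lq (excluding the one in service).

ρ = λ/μ = 3.9/8.5 = 0.4588
For M/M/1: Lq = λ²/(μ(μ-λ))
Lq = 15.21/(8.5 × 4.60)
Lq = 0.3890 customers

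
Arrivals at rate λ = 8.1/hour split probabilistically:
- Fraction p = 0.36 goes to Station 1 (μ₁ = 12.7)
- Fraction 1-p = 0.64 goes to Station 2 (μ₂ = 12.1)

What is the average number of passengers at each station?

Effective rates: λ₁ = 8.1×0.36 = 2.916, λ₂ = 8.1×0.64 = 5.184
Station 1: ρ₁ = 2.916/12.7 = 0.2296, L₁ = ρ₁/(1-ρ₁) = 0.2296/(1-0.2296) = 0.2980
Station 2: ρ₂ = 5.184/12.1 = 0.42843, L₂ = ρ₂/(1-ρ₂) = 0.42843/(1-0.42843) = 0.7496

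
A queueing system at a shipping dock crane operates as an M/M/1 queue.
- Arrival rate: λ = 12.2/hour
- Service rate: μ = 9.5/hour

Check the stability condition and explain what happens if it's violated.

Stability requires ρ = λ/(cμ) < 1
ρ = 12.2/(1 × 9.5) = 12.2/9.50 = 1.2842
Since 1.2842 ≥ 1, the system is UNSTABLE.
Queue grows without bound. Need μ > λ = 12.2.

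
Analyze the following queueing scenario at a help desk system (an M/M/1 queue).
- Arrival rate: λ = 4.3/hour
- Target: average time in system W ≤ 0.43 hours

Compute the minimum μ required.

For M/M/1: W = 1/(μ-λ)
Need W ≤ 0.43, so 1/(μ-λ) ≤ 0.43
μ - λ ≥ 1/0.43 = 2.3256
μ ≥ 4.3 + 2.3256 = 6.6256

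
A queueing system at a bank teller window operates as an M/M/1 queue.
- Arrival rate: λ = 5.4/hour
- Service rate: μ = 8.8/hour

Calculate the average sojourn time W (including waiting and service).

First, compute utilization: ρ = λ/μ = 5.4/8.8 = 0.6136
For M/M/1: W = 1/(μ-λ)
W = 1/(8.8-5.4) = 1/3.40
W = 0.2941 hours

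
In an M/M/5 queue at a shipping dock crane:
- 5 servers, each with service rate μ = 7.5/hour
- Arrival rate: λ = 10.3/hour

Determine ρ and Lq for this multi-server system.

Traffic intensity: ρ = λ/(cμ) = 10.3/(5×7.5) = 0.2747
Since ρ = 0.2747 < 1, system is stable.
Offered load a = λ/μ = cρ = 10.3/7.5 = 1.3733
P₀ = [ Σₙ₌₀^4 aⁿ/n! + a^5/(5!(1-ρ)) ]⁻¹
Σ = a^0/0! + a^1/1! + a^2/2! + a^3/3! + a^4/4! = 1.00000 + 1.37333 + 0.943022 + 0.431695 + 0.148215 = 3.8963
a^5/(5!(1-ρ)) = 4.8852/(120 × 0.7253) = 0.05613
P₀ = 1/(3.8963 + 0.05613) = 0.2530
Lq = P₀·a^5·ρ / (5!(1-ρ)²) = 0.25301 × 4.8852 × 0.27467 / (120 × 0.52611) = 0.005377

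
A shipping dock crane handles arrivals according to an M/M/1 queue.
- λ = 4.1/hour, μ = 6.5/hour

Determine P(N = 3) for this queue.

ρ = λ/μ = 4.1/6.5 = 0.63077
P(n) = (1-ρ)ρⁿ
P(3) = (1-0.63077) × 0.63077^3
P(3) = 0.36923 × 0.25096
P(3) = 0.09266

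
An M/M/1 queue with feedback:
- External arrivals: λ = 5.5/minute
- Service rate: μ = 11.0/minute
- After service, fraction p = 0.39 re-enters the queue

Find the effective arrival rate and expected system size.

Effective arrival rate: λ_eff = λ/(1-p) = 5.5/(1-0.39) = 5.5/0.61 = 9.01639
ρ = λ_eff/μ = 9.01639/11.0 = 0.819672
L = ρ/(1-ρ) = 0.819672/(1-0.819672) = 4.5455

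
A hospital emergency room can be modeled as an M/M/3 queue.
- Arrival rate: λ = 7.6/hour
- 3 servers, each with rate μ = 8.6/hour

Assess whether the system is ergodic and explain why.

Stability requires ρ = λ/(cμ) < 1
ρ = 7.6/(3 × 8.6) = 7.6/25.80 = 0.2946
Since 0.2946 < 1, the system is STABLE.
The servers are busy 29.46% of the time.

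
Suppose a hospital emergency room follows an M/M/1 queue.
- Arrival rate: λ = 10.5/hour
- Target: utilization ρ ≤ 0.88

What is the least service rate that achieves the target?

ρ = λ/μ, so μ = λ/ρ
μ ≥ 10.5/0.88 = 11.9318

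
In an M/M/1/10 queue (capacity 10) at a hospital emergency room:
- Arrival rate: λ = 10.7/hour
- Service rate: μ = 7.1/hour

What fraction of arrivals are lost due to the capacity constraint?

ρ = λ/μ = 10.7/7.1 = 1.50704
P₀ = (1-ρ)/(1-ρ^(K+1)) = (1-1.50704)/(1-1.50704^11) = -0.5070/-90.0694 = 0.005629
P_K = P₀×ρ^K = 0.005629 × 1.50704^10 = 0.005629 × 60.4293 = 0.3402
Blocking probability = 34.02%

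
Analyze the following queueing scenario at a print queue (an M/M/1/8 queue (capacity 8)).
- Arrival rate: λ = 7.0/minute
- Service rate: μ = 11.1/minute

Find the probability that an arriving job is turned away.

ρ = λ/μ = 7.0/11.1 = 0.63063
P₀ = (1-ρ)/(1-ρ^(K+1)) = (1-0.63063)/(1-0.63063^9) = 0.3694/0.9842 = 0.3753
P_K = P₀×ρ^K = 0.37529 × 0.63063^8 = 0.37529 × 0.025015 = 0.009388
Blocking probability = 0.94%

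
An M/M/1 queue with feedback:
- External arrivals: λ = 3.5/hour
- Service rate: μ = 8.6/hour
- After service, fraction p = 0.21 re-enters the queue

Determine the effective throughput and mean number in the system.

Effective arrival rate: λ_eff = λ/(1-p) = 3.5/(1-0.21) = 3.5/0.79 = 4.4304
ρ = λ_eff/μ = 4.4304/8.6 = 0.51516
L = ρ/(1-ρ) = 0.51516/(1-0.51516) = 1.0625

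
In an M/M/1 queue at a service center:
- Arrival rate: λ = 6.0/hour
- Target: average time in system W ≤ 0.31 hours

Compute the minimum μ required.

For M/M/1: W = 1/(μ-λ)
Need W ≤ 0.31, so 1/(μ-λ) ≤ 0.31
μ - λ ≥ 1/0.31 = 3.2258
μ ≥ 6.0 + 3.2258 = 9.2258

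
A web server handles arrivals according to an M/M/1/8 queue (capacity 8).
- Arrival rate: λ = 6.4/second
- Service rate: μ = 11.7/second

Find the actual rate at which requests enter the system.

ρ = λ/μ = 6.4/11.7 = 0.5470
P₀ = (1-ρ)/(1-ρ^(K+1)) = (1-0.5470)/(1-0.5470^9) = 0.4530/0.9956 = 0.4550
P_K = P₀×ρ^K = 0.4550 × 0.5470^8 = 0.4550 × 0.008015 = 0.003647
λ_eff = λ(1-P_K) = 6.4 × (1 - 0.003647) = 6.4 × 0.996353 = 6.3767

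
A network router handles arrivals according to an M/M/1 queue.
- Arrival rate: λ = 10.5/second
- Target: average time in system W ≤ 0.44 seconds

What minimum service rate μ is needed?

For M/M/1: W = 1/(μ-λ)
Need W ≤ 0.44, so 1/(μ-λ) ≤ 0.44
μ - λ ≥ 1/0.44 = 2.2727
μ ≥ 10.5 + 2.2727 = 12.7727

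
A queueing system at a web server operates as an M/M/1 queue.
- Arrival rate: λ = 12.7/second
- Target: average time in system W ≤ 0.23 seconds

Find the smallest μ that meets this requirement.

For M/M/1: W = 1/(μ-λ)
Need W ≤ 0.23, so 1/(μ-λ) ≤ 0.23
μ - λ ≥ 1/0.23 = 4.3478
μ ≥ 12.7 + 4.3478 = 17.0478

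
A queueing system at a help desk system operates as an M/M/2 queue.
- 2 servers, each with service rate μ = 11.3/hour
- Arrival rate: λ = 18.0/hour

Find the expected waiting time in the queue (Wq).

Traffic intensity: ρ = λ/(cμ) = 18.0/(2×11.3) = 0.7965
Since ρ = 0.7965 < 1, system is stable.
Offered load a = λ/μ = cρ = 18.0/11.3 = 1.5929
P₀ = [ Σₙ₌₀^1 aⁿ/n! + a^2/(2!(1-ρ)) ]⁻¹
Σ = a^0/0! + a^1/1! = 1.0000 + 1.5929 = 2.5929
a^2/(2!(1-ρ)) = 2.5374/(2 × 0.20354) = 6.2332
P₀ = 1/(2.5929 + 6.2332) = 0.1133
Lq = P₀·a^2·ρ / (2!(1-ρ)²) = 0.1133 × 2.5374 × 0.7965 / (2 × 0.04143) = 2.7635
Wq = Lq/λ = 2.7635/18.0 = 0.1535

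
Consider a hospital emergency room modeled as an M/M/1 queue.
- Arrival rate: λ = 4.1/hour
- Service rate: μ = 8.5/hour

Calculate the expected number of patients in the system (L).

ρ = λ/μ = 4.1/8.5 = 0.4824
For M/M/1: L = λ/(μ-λ)
L = 4.1/(8.5-4.1) = 4.1/4.40
L = 0.9318 patients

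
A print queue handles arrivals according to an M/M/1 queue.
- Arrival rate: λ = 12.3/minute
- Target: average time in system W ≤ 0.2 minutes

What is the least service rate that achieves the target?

For M/M/1: W = 1/(μ-λ)
Need W ≤ 0.2, so 1/(μ-λ) ≤ 0.2
μ - λ ≥ 1/0.2 = 5.0000
μ ≥ 12.3 + 5.0000 = 17.3000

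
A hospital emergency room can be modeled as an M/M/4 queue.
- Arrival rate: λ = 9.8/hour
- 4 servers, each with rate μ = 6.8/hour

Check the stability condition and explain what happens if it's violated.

Stability requires ρ = λ/(cμ) < 1
ρ = 9.8/(4 × 6.8) = 9.8/27.20 = 0.3603
Since 0.3603 < 1, the system is STABLE.
The servers are busy 36.03% of the time.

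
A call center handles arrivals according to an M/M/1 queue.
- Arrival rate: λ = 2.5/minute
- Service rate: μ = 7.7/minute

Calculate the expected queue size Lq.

ρ = λ/μ = 2.5/7.7 = 0.3247
For M/M/1: Lq = λ²/(μ(μ-λ))
Lq = 6.25/(7.7 × 5.20)
Lq = 0.1561 calls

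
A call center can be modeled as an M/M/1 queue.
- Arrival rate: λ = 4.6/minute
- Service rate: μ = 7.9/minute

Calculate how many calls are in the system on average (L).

ρ = λ/μ = 4.6/7.9 = 0.5823
For M/M/1: L = λ/(μ-λ)
L = 4.6/(7.9-4.6) = 4.6/3.30
L = 1.3939 calls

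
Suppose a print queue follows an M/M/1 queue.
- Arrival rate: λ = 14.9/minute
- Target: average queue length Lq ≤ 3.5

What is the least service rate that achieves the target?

For M/M/1: Lq = λ²/(μ(μ-λ))
Need Lq ≤ 3.5, i.e. μ(μ-λ) ≥ λ²/3.5
μ² - 14.9μ - 222.01/3.5 ≥ 0  →  μ² - 14.9μ - 63.43143 ≥ 0
Quadratic formula (positive root): μ = [λ + √(λ² + 4×63.43143)]/2
Discriminant: 222.01 + 4×63.43143 = 475.7357, √475.7357 = 21.8114
μ ≥ (14.9 + 21.8114)/2 = 18.3557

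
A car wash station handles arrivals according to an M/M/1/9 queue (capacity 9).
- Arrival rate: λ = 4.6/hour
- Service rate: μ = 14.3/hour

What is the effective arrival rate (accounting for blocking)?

ρ = λ/μ = 4.6/14.3 = 0.32168
P₀ = (1-ρ)/(1-ρ^(K+1)) = (1-0.32168)/(1-0.32168^10) = 0.6783/1.0000 = 0.6783
P_K = P₀×ρ^K = 0.6783 × 0.32168^9 = 0.6783 × 0.00003688 = 0.00002502
λ_eff = λ(1-P_K) = 4.6 × (1 - 0.00002502) = 4.6 × 0.99997 = 4.5999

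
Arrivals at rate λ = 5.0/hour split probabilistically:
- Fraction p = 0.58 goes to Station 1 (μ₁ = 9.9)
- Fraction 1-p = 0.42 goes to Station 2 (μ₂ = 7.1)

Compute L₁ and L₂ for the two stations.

Effective rates: λ₁ = 5.0×0.58 = 2.9, λ₂ = 5.0×0.42 = 2.1
Station 1: ρ₁ = 2.9/9.9 = 0.29293, L₁ = ρ₁/(1-ρ₁) = 0.29293/(1-0.29293) = 0.4143
Station 2: ρ₂ = 2.1/7.1 = 0.29577, L₂ = ρ₂/(1-ρ₂) = 0.29577/(1-0.29577) = 0.4200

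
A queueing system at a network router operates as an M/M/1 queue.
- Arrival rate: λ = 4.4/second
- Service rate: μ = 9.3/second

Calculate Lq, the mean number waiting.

ρ = λ/μ = 4.4/9.3 = 0.4731
For M/M/1: Lq = λ²/(μ(μ-λ))
Lq = 19.36/(9.3 × 4.90)
Lq = 0.4248 packets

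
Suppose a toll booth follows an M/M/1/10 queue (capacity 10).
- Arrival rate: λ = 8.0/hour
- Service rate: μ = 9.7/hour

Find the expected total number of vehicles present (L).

ρ = λ/μ = 8.0/9.7 = 0.82474
P₀ = (1-ρ)/(1-ρ^(K+1)) = (1-0.82474)/(1-0.82474^11) = 0.1753/0.8799 = 0.1992
P_K = P₀×ρ^K = 0.1992 × 0.82474^10 = 0.1992 × 0.1456 = 0.02900
L = ρ[1 - (K+1)ρ^K + Kρ^(K+1)] / [(1-ρ)(1-ρ^(K+1))]
L = 0.82474 × (1 - 11×0.145603 + 10×0.120085) / ((1 - 0.82474) × (1 - 0.120085)) = 3.2046 vehicles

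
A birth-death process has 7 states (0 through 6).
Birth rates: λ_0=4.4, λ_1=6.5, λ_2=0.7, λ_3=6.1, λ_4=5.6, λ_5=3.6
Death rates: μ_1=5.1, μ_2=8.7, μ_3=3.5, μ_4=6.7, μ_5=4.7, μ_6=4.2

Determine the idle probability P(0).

Ratios P(n)/P(0) = (λ₀···λₙ₋₁)/(μ₁···μₙ):
P(1)/P(0) = (4.4)/(5.1) = 0.8627
P(2)/P(0) = (4.4×6.5)/(5.1×8.7) = 0.6446
P(3)/P(0) = (4.4×6.5×0.7)/(5.1×8.7×3.5) = 0.1289
P(4)/P(0) = (4.4×6.5×0.7×6.1)/(5.1×8.7×3.5×6.7) = 0.1174
P(5)/P(0) = (4.4×6.5×0.7×6.1×5.6)/(5.1×8.7×3.5×6.7×4.7) = 0.1398
P(6)/P(0) = (4.4×6.5×0.7×6.1×5.6×3.6)/(5.1×8.7×3.5×6.7×4.7×4.2) = 0.1199

Normalization: ∑ P(n) = 1
P(0) × (1.0000 + 0.8627 + 0.6446 + 0.1289 + 0.1174 + 0.1398 + 0.1199) = 1
P(0) × 3.0133 = 1
P(0) = 1/3.0133 = 0.3319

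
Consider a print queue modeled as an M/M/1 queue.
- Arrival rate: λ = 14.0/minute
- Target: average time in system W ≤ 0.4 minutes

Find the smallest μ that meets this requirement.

For M/M/1: W = 1/(μ-λ)
Need W ≤ 0.4, so 1/(μ-λ) ≤ 0.4
μ - λ ≥ 1/0.4 = 2.5000
μ ≥ 14.0 + 2.5000 = 16.5000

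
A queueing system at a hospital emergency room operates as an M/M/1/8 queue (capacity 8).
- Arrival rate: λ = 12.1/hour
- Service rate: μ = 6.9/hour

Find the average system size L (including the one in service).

ρ = λ/μ = 12.1/6.9 = 1.75362
P₀ = (1-ρ)/(1-ρ^(K+1)) = (1-1.75362)/(1-1.75362^9) = -0.7536/-155.8265 = 0.004836
P_K = P₀×ρ^K = 0.004836 × 1.75362^8 = 0.004836 × 89.4301 = 0.4325
L = ρ[1 - (K+1)ρ^K + Kρ^(K+1)] / [(1-ρ)(1-ρ^(K+1))]
L = 1.75362 × (1 - 9×89.4301 + 8×156.8265) / ((1 - 1.75362) × (1 - 156.8265)) = 6.7308 patients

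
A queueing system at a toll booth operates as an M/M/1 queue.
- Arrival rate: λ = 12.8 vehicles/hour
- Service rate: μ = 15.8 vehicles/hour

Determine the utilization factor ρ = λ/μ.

Server utilization: ρ = λ/μ
ρ = 12.8/15.8 = 0.8101
The server is busy 81.01% of the time.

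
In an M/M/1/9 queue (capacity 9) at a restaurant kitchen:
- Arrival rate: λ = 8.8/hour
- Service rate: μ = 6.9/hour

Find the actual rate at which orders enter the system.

ρ = λ/μ = 8.8/6.9 = 1.27536
P₀ = (1-ρ)/(1-ρ^(K+1)) = (1-1.27536)/(1-1.27536^10) = -0.2754/-10.3849 = 0.02652
P_K = P₀×ρ^K = 0.02652 × 1.27536^9 = 0.02652 × 8.9268 = 0.2367
λ_eff = λ(1-P_K) = 8.8 × (1 - 0.2367) = 8.8 × 0.7633 = 6.7170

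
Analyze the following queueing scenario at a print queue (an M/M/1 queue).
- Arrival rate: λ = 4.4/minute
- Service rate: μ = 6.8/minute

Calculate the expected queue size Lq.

ρ = λ/μ = 4.4/6.8 = 0.6471
For M/M/1: Lq = λ²/(μ(μ-λ))
Lq = 19.36/(6.8 × 2.40)
Lq = 1.1863 jobs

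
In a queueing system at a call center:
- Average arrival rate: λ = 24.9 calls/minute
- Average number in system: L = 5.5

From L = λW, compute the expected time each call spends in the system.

Little's Law: L = λW, so W = L/λ
W = 5.5/24.9 = 0.2209 minutes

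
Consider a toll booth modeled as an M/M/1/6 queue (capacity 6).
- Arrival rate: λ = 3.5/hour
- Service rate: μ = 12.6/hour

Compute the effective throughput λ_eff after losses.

ρ = λ/μ = 3.5/12.6 = 0.27778
P₀ = (1-ρ)/(1-ρ^(K+1)) = (1-0.27778)/(1-0.27778^7) = 0.7222/0.9999 = 0.7223
P_K = P₀×ρ^K = 0.7223 × 0.27778^6 = 0.7223 × 0.0004594 = 0.0003318
λ_eff = λ(1-P_K) = 3.5 × (1 - 0.0003318) = 3.5 × 0.99967 = 3.4988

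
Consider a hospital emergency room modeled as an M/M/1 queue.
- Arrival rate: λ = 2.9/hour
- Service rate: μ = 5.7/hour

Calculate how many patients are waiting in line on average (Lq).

ρ = λ/μ = 2.9/5.7 = 0.5088
For M/M/1: Lq = λ²/(μ(μ-λ))
Lq = 8.41/(5.7 × 2.80)
Lq = 0.5269 patients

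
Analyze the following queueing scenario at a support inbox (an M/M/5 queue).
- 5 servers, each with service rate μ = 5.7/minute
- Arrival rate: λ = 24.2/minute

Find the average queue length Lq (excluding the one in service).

Traffic intensity: ρ = λ/(cμ) = 24.2/(5×5.7) = 0.8491
Since ρ = 0.8491 < 1, system is stable.
Offered load a = λ/μ = cρ = 24.2/5.7 = 4.2456
P₀ = [ Σₙ₌₀^4 aⁿ/n! + a^5/(5!(1-ρ)) ]⁻¹
Σ = a^0/0! + a^1/1! + a^2/2! + a^3/3! + a^4/4! = 1.0000 + 4.2456 + 9.0126 + 12.7547 + 13.5379 = 40.5508
a^5/(5!(1-ρ)) = 1379.4392/(120 × 0.1508772) = 76.1900
P₀ = 1/(40.5508 + 76.1900) = 0.008566
Lq = P₀·a^5·ρ / (5!(1-ρ)²) = 0.0085660 × 1379.4392 × 0.84912 / (120 × 0.022764) = 3.6730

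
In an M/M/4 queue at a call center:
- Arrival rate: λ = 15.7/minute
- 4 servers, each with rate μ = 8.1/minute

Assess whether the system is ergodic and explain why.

Stability requires ρ = λ/(cμ) < 1
ρ = 15.7/(4 × 8.1) = 15.7/32.40 = 0.4846
Since 0.4846 < 1, the system is STABLE.
The servers are busy 48.46% of the time.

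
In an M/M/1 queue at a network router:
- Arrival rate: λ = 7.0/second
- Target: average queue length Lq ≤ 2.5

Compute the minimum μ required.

For M/M/1: Lq = λ²/(μ(μ-λ))
Need Lq ≤ 2.5, i.e. μ(μ-λ) ≥ λ²/2.5
μ² - 7.0μ - 49.00/2.5 ≥ 0  →  μ² - 7.0μ - 19.6000 ≥ 0
Quadratic formula (positive root): μ = [λ + √(λ² + 4×19.6000)]/2
Discriminant: 49.00 + 4×19.6000 = 127.4000, √127.4000 = 11.2872
μ ≥ (7.0 + 11.2872)/2 = 9.1436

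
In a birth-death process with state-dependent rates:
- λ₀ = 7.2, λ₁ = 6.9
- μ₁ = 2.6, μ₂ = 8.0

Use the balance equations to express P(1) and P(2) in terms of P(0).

Balance equations:
State 0: λ₀P₀ = μ₁P₁ → P₁ = (λ₀/μ₁)P₀ = (7.2/2.6)P₀ = 2.7692P₀
State 1: P₂ = (λ₀λ₁)/(μ₁μ₂)P₀ = (7.2×6.9)/(2.6×8.0)P₀ = 2.3885P₀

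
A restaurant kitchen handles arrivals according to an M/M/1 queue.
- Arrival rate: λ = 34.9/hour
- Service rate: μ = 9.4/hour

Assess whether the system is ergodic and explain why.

Stability requires ρ = λ/(cμ) < 1
ρ = 34.9/(1 × 9.4) = 34.9/9.40 = 3.7128
Since 3.7128 ≥ 1, the system is UNSTABLE.
Queue grows without bound. Need μ > λ = 34.9.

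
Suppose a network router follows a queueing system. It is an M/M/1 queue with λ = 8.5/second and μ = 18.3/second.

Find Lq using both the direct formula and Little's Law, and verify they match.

Method 1 (direct): Lq = λ²/(μ(μ-λ)) = 72.25/(18.3 × 9.80) = 0.4029

Method 2 (Little's Law):
W = 1/(μ-λ) = 1/9.80 = 0.10204
Wq = W - 1/μ = 0.10204 - 0.054645 = 0.04740
Lq = λWq = 8.5 × 0.04740 = 0.4029 ✔ (matches Method 1)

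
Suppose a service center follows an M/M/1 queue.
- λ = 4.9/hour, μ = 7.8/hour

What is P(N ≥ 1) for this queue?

ρ = λ/μ = 4.9/7.8 = 0.6282
P(N ≥ n) = ρⁿ
P(N ≥ 1) = 0.6282^1
P(N ≥ 1) = 0.6282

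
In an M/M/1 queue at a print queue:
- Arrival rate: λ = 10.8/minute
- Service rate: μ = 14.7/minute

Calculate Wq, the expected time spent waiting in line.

First, compute utilization: ρ = λ/μ = 10.8/14.7 = 0.7347
For M/M/1: Wq = λ/(μ(μ-λ))
Wq = 10.8/(14.7 × (14.7-10.8))
Wq = 10.8/(14.7 × 3.90)
Wq = 0.1884 minutes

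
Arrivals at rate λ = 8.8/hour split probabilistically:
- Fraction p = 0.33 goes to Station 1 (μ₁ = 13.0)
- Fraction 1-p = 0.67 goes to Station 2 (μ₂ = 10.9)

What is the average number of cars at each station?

Effective rates: λ₁ = 8.8×0.33 = 2.904, λ₂ = 8.8×0.67 = 5.896
Station 1: ρ₁ = 2.904/13.0 = 0.22338, L₁ = ρ₁/(1-ρ₁) = 0.22338/(1-0.22338) = 0.2876
Station 2: ρ₂ = 5.896/10.9 = 0.54092, L₂ = ρ₂/(1-ρ₂) = 0.54092/(1-0.54092) = 1.1783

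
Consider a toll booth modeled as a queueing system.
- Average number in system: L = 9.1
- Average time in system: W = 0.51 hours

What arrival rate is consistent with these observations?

Little's Law: L = λW, so λ = L/W
λ = 9.1/0.51 = 17.8431 vehicles/hour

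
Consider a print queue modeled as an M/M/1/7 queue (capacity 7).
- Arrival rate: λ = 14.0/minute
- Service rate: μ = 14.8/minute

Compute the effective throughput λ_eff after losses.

ρ = λ/μ = 14.0/14.8 = 0.945946
P₀ = (1-ρ)/(1-ρ^(K+1)) = (1-0.945946)/(1-0.945946^8) = 0.05405/0.3589 = 0.1506
P_K = P₀×ρ^K = 0.1506 × 0.945946^7 = 0.1506 × 0.6777 = 0.1021
λ_eff = λ(1-P_K) = 14.0 × (1 - 0.10208) = 14.0 × 0.89792 = 12.5709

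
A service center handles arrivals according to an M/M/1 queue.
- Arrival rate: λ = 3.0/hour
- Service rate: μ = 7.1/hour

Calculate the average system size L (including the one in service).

ρ = λ/μ = 3.0/7.1 = 0.4225
For M/M/1: L = λ/(μ-λ)
L = 3.0/(7.1-3.0) = 3.0/4.10
L = 0.7317 customers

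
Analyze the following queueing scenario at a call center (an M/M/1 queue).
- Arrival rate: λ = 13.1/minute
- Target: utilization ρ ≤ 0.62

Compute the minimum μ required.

ρ = λ/μ, so μ = λ/ρ
μ ≥ 13.1/0.62 = 21.1290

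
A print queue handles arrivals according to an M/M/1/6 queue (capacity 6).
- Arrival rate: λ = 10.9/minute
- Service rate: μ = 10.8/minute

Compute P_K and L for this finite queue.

ρ = λ/μ = 10.9/10.8 = 1.00926
P₀ = (1-ρ)/(1-ρ^(K+1)) = (1-1.00926)/(1-1.00926^7) = -0.009260/-0.06665 = 0.1389
P_K = P₀×ρ^K = 0.1389 × 1.00926^6 = 0.1389 × 1.0569 = 0.1468
Blocking probability P_6 = 0.1468 (14.68%)
L = ρ[1 - (K+1)ρ^K + Kρ^(K+1)] / [(1-ρ)(1-ρ^(K+1))]
L = 1.00926 × (1 - 7×1.056862205 + 6×1.066648749) / ((1 - 1.00926) × (1 - 1.066648749)) = 3.0369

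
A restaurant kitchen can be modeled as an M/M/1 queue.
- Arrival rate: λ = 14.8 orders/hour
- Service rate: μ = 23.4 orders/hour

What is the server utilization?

Server utilization: ρ = λ/μ
ρ = 14.8/23.4 = 0.6325
The server is busy 63.25% of the time.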